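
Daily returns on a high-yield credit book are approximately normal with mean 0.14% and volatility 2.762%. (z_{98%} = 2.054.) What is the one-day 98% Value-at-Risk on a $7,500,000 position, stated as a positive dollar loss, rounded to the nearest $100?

$415,000

VaR = −μ + z·σ = −(0.14%) + 2.054 × 2.762% = 5.533%.
On $7,500,000: 0.05533 × $7,500,000 = $414,975.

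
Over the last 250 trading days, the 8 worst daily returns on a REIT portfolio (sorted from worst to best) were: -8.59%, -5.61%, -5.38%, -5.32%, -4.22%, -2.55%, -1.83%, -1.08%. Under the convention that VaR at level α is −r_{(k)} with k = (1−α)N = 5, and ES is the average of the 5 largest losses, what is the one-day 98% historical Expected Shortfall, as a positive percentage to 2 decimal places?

5.82%

The 5 worst returns sum to -29.12%.
ES = −(-29.12%) / 5 = 5.824% ≈ 5.82%.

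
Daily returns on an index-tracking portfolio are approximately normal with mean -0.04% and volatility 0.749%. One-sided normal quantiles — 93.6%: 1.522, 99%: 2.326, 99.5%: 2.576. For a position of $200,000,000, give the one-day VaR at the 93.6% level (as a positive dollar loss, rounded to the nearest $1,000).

$2,360,000

VaR = −μ + z·σ = −(-0.04%) + 1.522 × 0.749% = 1.180%.
On $200,000,000: 0.01180 × $200,000,000 = $2,360,000.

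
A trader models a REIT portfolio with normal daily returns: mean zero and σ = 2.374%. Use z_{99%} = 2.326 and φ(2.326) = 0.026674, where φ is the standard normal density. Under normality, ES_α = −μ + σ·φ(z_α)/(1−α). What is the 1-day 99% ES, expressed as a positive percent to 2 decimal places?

Tail multiplier: φ(z)/(1−α) = 0.026674 / 0.01 = 2.667.
ES = 2.374% × 2.667 = 6.331%.

6.33%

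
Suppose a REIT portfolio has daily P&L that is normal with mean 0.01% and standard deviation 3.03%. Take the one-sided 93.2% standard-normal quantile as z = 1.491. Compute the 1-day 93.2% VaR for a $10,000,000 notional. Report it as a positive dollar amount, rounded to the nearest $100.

$450,800

VaR = −μ + z·σ = −(0.01%) + 1.491 × 3.03% = 4.508%.
On $10,000,000: 0.04508 × $10,000,000 = $450,800.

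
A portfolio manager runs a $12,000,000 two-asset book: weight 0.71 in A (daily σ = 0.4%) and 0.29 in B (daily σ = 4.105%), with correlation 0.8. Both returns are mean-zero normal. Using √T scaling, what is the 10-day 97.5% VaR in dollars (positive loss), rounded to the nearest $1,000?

σ_p = √(0.71²·0.4² + 0.29²·4.105² + 2·0.8·0.71·0.29·0.4·4.105) = 1.428%.
σ_{10d} = 1.428% × √10 = 4.516%.
z(97.5%) = 1.960.
VaR = 1.960 × 4.516% = 8.851%; on $12,000,000 that is $1,062,120.

$1,062,000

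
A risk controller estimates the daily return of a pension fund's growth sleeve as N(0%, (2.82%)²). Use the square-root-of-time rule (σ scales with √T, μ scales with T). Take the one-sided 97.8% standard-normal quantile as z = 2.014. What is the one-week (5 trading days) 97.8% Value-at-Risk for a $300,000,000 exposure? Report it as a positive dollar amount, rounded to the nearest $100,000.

$38,100,000

σ_{5d} = 2.82% × √5 = 6.306%.
VaR = 2.014 × 6.306% = 12.700%.
On $300,000,000: 0.12700 × $300,000,000 = $38,100,000.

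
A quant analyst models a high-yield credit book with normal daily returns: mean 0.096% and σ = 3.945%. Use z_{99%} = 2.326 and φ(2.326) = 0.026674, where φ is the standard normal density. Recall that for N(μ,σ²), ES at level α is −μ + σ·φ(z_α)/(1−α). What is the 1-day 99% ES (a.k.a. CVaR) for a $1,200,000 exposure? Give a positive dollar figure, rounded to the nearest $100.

$125,100

Tail multiplier: φ(z)/(1−α) = 0.026674 / 0.01 = 2.667.
ES = −(0.096%) + 3.945% × 2.667 = 10.425%.
On $1,200,000: 0.10425 × $1,200,000 = $125,100.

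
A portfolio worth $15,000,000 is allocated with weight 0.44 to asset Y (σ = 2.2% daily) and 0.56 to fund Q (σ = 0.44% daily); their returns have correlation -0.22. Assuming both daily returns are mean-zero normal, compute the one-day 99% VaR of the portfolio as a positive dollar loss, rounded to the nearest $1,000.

$330,000

σ_p² = 0.44²·2.2² + 0.56²·0.44² + 2·-0.22·0.44·0.56·2.2·0.44 = 0.8928 (%²).
σ_p = √0.8928 = 0.945%.
At 99%, z = 2.326.
VaR = 2.326 × 0.945% = 2.198%; on $15,000,000 that is $329,700.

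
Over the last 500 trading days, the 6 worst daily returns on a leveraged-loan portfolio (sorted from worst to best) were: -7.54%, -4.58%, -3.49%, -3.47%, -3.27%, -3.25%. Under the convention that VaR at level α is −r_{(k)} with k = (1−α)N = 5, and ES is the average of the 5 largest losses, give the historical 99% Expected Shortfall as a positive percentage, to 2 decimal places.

The 5 worst returns sum to -22.35%.
ES = −(-22.35%) / 5 = 4.47%.

4.47%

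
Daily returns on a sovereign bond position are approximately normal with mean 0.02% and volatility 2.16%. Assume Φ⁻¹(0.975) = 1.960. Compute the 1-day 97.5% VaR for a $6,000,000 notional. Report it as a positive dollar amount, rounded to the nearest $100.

VaR = −μ + z·σ = −(0.02%) + 1.960 × 2.16% = 4.214%.
On $6,000,000: 0.04214 × $6,000,000 = $252,840.

$252,800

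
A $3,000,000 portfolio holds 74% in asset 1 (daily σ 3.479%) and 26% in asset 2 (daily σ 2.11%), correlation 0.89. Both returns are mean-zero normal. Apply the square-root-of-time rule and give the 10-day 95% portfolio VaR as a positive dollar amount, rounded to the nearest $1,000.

$480,000

σ_p = √(0.74²·3.479² + 0.26²·2.11² + 2·0.89·0.74·0.26·3.479·2.11) = 3.073%.
σ_{10d} = 3.073% × √10 = 9.718%.
z(95%) = 1.645.
VaR = 1.645 × 9.718% = 15.986%; on $3,000,000 that is $479,580.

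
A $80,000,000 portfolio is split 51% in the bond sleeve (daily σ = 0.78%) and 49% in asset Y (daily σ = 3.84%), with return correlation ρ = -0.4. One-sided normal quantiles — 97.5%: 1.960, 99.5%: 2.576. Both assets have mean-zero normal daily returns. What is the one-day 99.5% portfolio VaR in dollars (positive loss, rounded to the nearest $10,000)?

σ_p² = 0.51²·0.78² + 0.49²·3.84² + 2·-0.4·0.51·0.49·0.78·3.84 = 3.0999 (%²).
σ_p = √3.0999 = 1.761%.
VaR = 2.576 × 1.761% = 4.536%; on $80,000,000 that is $3,628,800.

$3,630,000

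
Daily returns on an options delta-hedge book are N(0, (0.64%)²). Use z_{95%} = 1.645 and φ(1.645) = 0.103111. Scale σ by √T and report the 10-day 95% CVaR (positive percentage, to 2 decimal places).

4.17%

σ_{10d} = 0.64% × √10 = 2.024%.
ES multiplier = φ(z)/(1−α) = 0.103111/0.05 = 2.062.
ES = 2.024% × 2.062 = 4.173%.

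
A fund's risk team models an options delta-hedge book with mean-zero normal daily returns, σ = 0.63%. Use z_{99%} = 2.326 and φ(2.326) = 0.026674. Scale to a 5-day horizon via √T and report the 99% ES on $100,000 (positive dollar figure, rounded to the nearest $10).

$3,760

σ_{5d} = 0.63% × √5 = 1.409%.
ES multiplier = φ(z)/(1−α) = 0.026674/0.01 = 2.667.
ES = 1.409% × 2.667 = 3.758%; on $100,000: $3,758.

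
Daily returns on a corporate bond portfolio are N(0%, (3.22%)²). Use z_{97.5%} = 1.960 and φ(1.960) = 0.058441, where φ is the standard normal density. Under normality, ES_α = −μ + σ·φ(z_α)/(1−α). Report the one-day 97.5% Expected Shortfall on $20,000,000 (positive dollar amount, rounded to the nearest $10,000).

$1,510,000

Tail multiplier: φ(z)/(1−α) = 0.058441 / 0.025 = 2.338.
ES = 3.22% × 2.338 = 7.528%.
On $20,000,000: 0.07528 × $20,000,000 = $1,505,600.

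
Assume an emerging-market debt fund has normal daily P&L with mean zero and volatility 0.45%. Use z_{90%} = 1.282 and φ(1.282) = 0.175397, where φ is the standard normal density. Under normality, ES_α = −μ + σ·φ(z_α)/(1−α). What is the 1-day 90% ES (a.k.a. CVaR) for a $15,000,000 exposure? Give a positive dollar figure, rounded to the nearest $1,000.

$118,000

Tail multiplier: φ(z)/(1−α) = 0.175397 / 0.1 = 1.754.
ES = 0.45% × 1.754 = 0.789%.
On $15,000,000: 0.00789 × $15,000,000 = $118,350.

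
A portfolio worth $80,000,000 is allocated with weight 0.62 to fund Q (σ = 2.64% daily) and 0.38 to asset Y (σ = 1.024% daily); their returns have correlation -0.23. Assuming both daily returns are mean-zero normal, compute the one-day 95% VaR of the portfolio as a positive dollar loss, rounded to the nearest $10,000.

σ_p² = 0.62²·2.64² + 0.38²·1.024² + 2·-0.23·0.62·0.38·2.64·1.024 = 2.5375 (%²).
σ_p = √2.5375 = 1.593%.
At 95%, z = 1.645.
VaR = 1.645 × 1.593% = 2.620%; on $80,000,000 that is $2,096,000.

$2,100,000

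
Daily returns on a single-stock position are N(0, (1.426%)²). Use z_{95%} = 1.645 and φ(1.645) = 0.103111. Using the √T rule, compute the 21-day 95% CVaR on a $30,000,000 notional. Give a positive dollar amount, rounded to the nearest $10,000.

σ_{21d} = 1.426% × √21 = 6.535%.
ES multiplier = φ(z)/(1−α) = 0.103111/0.05 = 2.062.
ES = 6.535% × 2.062 = 13.475%; on $30,000,000: $4,042,500.

$4,040,000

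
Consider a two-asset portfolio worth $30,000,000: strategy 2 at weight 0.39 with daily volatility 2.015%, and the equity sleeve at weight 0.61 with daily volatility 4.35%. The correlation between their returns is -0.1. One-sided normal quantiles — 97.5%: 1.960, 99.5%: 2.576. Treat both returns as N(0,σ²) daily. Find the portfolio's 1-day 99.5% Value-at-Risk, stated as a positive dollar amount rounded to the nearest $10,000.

$2,080,000

σ_p² = 0.39²·2.015² + 0.61²·4.35² + 2·-0.1·0.39·0.61·2.015·4.35 = 7.2416 (%²).
σ_p = √7.2416 = 2.691%.
VaR = 2.576 × 2.691% = 6.932%; on $30,000,000 that is $2,079,600.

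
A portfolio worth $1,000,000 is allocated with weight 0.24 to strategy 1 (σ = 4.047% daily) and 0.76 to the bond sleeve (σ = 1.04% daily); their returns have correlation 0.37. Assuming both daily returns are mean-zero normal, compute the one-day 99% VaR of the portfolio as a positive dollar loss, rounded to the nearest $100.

$34,000

σ_p² = 0.24²·4.047² + 0.76²·1.04² + 2·0.37·0.24·0.76·4.047·1.04 = 2.1362 (%²).
σ_p = √2.1362 = 1.462%.
At 99%, z = 2.326.
VaR = 2.326 × 1.462% = 3.401%; on $1,000,000 that is $34,010.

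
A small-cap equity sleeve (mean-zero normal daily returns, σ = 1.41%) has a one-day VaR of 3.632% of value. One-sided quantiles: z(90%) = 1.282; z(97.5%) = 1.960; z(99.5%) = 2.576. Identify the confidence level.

99.5%

Implied z = VaR/σ = 3.632 / 1.41 = 2.576.
This matches z(99.5%) = 2.576.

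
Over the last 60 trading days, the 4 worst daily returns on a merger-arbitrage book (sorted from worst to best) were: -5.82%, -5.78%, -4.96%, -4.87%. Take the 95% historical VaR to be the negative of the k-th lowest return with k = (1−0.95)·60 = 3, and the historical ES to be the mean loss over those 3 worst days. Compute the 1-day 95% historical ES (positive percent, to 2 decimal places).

5.52%

The 3 worst returns sum to -16.56%.
ES = −(-16.56%) / 3 = 5.52%.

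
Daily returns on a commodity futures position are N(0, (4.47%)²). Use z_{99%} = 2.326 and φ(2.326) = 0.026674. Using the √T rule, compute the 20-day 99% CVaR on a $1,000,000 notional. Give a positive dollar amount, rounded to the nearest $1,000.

σ_{20d} = 4.47% × √20 = 19.990%.
ES multiplier = φ(z)/(1−α) = 0.026674/0.01 = 2.667.
ES = 19.990% × 2.667 = 53.313%; on $1,000,000: $533,130.

$533,000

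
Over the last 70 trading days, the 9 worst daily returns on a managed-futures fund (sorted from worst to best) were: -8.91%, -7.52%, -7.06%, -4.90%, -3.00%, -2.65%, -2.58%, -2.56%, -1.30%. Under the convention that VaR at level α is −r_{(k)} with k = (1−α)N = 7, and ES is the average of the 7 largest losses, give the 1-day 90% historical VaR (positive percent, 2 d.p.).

2.58%

k = 7; the 7th lowest return is -2.58%, so VaR = 2.58%.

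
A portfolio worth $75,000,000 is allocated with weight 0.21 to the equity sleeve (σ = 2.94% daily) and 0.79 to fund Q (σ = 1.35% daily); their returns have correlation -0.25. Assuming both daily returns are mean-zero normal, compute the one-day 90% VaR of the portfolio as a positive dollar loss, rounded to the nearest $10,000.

σ_p² = 0.21²·2.94² + 0.79²·1.35² + 2·-0.25·0.21·0.79·2.94·1.35 = 1.1894 (%²).
σ_p = √1.1894 = 1.091%.
At 90%, z = 1.282.
VaR = 1.282 × 1.091% = 1.399%; on $75,000,000 that is $1,049,250.

$1,050,000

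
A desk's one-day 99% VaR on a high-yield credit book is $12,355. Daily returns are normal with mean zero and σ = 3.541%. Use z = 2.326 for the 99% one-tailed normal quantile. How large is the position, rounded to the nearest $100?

VaR as a fraction of value: z·σ = 2.326 × 3.541% = 8.23637%.
Position = $12,355 / 0.0823637 = $150,005.

$150,000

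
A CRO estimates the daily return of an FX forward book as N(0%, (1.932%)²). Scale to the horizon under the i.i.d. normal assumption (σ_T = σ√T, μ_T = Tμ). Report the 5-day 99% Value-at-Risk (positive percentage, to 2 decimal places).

10.05%

At 99%, z = 2.326.
σ_{5d} = 1.932% × √5 = 4.320%.
VaR = 2.326 × 4.320% = 10.048%.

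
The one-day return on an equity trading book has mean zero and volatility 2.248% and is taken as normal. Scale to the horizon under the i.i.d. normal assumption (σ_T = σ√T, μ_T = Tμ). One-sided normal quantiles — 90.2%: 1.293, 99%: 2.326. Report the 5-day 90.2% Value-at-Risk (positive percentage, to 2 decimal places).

6.50%

σ_{5d} = 2.248% × √5 = 5.027%.
VaR = 1.293 × 5.027% = 6.500%.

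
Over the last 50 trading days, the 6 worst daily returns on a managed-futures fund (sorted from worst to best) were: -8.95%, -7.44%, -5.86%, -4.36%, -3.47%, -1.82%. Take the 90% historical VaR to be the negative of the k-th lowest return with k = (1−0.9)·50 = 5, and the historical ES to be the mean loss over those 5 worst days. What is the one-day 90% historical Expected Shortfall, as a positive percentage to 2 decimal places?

6.02%

The 5 worst returns sum to -30.08%.
ES = −(-30.08%) / 5 = 6.016% ≈ 6.02%.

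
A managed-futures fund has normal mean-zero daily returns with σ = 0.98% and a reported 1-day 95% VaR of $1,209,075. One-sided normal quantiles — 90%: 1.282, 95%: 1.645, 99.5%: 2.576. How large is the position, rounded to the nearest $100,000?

$75,000,000

VaR as a fraction of value: z·σ = 1.645 × 0.98% = 1.6121%.
Position = $1,209,075 / 0.016121 = $75,000,000.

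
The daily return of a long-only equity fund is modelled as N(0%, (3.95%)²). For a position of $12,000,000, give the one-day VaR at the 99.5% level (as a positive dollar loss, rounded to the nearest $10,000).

At 99.5% one-sided, z = 2.576.
VaR = z·σ = 2.576 × 3.95% = 10.175%.
On $12,000,000: 0.10175 × $12,000,000 = $1,221,000.

$1,220,000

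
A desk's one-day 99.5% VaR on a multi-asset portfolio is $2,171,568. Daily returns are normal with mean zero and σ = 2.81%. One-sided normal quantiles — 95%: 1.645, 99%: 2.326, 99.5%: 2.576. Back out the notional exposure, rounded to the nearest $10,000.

VaR as a fraction of value: z·σ = 2.576 × 2.81% = 7.23856%.
Position = $2,171,568 / 0.0723856 = $30,000,000.

$30,000,000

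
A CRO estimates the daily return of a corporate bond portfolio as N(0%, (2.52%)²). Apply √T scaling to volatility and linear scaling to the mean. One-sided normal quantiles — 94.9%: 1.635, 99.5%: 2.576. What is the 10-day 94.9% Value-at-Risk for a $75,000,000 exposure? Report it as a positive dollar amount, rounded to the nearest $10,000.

σ_{10d} = 2.52% × √10 = 7.969%.
VaR = 1.635 × 7.969% = 13.029%.
On $75,000,000: 0.13029 × $75,000,000 = $9,771,750.

$9,770,000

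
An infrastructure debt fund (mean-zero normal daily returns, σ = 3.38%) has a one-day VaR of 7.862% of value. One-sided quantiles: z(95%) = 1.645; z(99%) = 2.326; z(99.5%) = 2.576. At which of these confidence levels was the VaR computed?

99%

Implied z = VaR/σ = 7.862 / 3.38 = 2.326.
This matches z(99%) = 2.326.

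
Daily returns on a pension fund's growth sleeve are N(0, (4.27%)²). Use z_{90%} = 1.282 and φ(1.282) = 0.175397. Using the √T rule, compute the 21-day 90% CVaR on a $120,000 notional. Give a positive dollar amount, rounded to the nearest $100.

σ_{21d} = 4.27% × √21 = 19.568%.
ES multiplier = φ(z)/(1−α) = 0.175397/0.1 = 1.754.
ES = 19.568% × 1.754 = 34.322%; on $120,000: $41,186.

$41,200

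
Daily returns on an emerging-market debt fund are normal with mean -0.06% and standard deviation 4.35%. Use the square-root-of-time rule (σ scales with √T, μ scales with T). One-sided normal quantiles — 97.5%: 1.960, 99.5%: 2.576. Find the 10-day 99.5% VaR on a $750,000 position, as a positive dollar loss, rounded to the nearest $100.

$270,300

σ_{10d} = 4.35% × √10 = 13.756%; μ_{10d} = 10 × -0.06% = -0.600%.
VaR = −(-0.600%) + 2.576 × 13.756% = 36.035%.
On $750,000: 0.36035 × $750,000 = $270,262.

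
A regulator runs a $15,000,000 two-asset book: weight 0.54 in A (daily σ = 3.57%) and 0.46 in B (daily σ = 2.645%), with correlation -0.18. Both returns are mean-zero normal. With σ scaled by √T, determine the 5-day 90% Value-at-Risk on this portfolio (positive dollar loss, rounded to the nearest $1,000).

σ_p = √(0.54²·3.57² + 0.46²·2.645² + 2·-0.18·0.54·0.46·3.57·2.645) = 2.086%.
σ_{5d} = 2.086% × √5 = 4.664%.
z(90%) = 1.282.
VaR = 1.282 × 4.664% = 5.979%; on $15,000,000 that is $896,850.

$897,000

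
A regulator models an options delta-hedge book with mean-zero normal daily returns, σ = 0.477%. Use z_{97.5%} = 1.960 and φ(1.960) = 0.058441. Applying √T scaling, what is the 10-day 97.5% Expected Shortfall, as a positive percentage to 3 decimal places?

σ_{10d} = 0.477% × √10 = 1.508%.
ES multiplier = φ(z)/(1−α) = 0.058441/0.025 = 2.338.
ES = 1.508% × 2.338 = 3.526%.

3.526%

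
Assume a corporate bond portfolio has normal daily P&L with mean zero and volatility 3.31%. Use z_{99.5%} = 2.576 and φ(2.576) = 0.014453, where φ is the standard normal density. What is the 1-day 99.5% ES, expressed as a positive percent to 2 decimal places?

9.57%

Tail multiplier: φ(z)/(1−α) = 0.014453 / 0.005 = 2.891.
ES = 3.31% × 2.891 = 9.569%.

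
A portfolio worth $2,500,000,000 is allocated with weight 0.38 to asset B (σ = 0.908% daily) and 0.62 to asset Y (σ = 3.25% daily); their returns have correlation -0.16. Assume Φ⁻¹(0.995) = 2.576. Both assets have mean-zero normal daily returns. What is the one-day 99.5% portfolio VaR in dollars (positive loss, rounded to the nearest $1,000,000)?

$128,000,000

σ_p² = 0.38²·0.908² + 0.62²·3.25² + 2·-0.16·0.38·0.62·0.908·3.25 = 3.9568 (%²).
σ_p = √3.9568 = 1.989%.
VaR = 2.576 × 1.989% = 5.124%; on $2,500,000,000 that is $128,100,000.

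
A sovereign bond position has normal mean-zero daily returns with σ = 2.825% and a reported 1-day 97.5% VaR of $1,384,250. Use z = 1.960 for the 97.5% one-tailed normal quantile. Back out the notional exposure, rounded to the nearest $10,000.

VaR as a fraction of value: z·σ = 1.960 × 2.825% = 5.537%.
Position = $1,384,250 / 0.05537 = $25,000,000.

$25,000,000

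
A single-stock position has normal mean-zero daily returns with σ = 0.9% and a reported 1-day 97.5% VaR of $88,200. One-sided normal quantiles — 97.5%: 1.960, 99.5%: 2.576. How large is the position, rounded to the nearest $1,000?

$5,000,000

VaR as a fraction of value: z·σ = 1.960 × 0.9% = 1.764%.
Position = $88,200 / 0.01764 = $5,000,000.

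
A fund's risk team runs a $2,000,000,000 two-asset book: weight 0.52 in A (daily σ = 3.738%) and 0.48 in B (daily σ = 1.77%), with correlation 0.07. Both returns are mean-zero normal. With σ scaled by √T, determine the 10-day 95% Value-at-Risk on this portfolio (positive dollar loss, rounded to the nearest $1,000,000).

σ_p = √(0.52²·3.738² + 0.48²·1.77² + 2·0.07·0.52·0.48·3.738·1.77) = 2.175%.
σ_{10d} = 2.175% × √10 = 6.878%.
z(95%) = 1.645.
VaR = 1.645 × 6.878% = 11.314%; on $2,000,000,000 that is $226,280,000.

$226,000,000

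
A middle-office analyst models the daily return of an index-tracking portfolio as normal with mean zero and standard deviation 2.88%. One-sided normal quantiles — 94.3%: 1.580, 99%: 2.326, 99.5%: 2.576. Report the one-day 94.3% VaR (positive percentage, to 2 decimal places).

4.55%

VaR = z·σ = 1.580 × 2.88% = 4.550%.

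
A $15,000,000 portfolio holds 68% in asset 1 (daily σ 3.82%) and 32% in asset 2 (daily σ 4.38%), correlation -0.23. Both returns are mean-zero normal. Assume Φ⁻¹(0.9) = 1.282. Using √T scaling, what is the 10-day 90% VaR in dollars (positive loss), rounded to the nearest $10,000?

$1,610,000

σ_p = √(0.68²·3.82² + 0.32²·4.38² + 2·-0.23·0.68·0.32·3.82·4.38) = 2.653%.
σ_{10d} = 2.653% × √10 = 8.390%.
VaR = 1.282 × 8.390% = 10.756%; on $15,000,000 that is $1,613,400.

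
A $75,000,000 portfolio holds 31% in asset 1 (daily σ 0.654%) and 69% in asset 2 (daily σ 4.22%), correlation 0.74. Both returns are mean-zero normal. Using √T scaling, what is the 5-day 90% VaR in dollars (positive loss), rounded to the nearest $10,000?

σ_p = √(0.31²·0.654² + 0.69²·4.22² + 2·0.74·0.31·0.69·0.654·4.22) = 3.065%.
σ_{5d} = 3.065% × √5 = 6.854%.
z(90%) = 1.282.
VaR = 1.282 × 6.854% = 8.787%; on $75,000,000 that is $6,590,250.

$6,590,000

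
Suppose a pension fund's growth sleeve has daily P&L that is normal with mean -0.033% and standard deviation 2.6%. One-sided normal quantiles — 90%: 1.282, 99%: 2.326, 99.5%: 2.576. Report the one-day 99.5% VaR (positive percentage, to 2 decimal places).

VaR = −μ + z·σ = −(-0.033%) + 2.576 × 2.6% = 6.731%.

6.73%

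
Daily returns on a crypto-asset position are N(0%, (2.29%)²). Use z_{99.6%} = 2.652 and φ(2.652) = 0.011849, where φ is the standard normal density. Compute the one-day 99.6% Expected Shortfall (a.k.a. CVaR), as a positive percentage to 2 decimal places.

Tail multiplier: φ(z)/(1−α) = 0.011849 / 0.004 = 2.962.
ES = 2.29% × 2.962 = 6.783%.

6.78%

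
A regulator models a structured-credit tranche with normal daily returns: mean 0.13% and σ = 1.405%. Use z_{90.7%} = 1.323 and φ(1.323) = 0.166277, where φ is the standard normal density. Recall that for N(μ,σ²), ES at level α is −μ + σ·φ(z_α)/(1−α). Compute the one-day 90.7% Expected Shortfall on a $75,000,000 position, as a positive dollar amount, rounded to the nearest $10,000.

Tail multiplier: φ(z)/(1−α) = 0.166277 / 0.093 = 1.788.
ES = −(0.13%) + 1.405% × 1.788 = 2.382%.
On $75,000,000: 0.02382 × $75,000,000 = $1,786,500.

$1,790,000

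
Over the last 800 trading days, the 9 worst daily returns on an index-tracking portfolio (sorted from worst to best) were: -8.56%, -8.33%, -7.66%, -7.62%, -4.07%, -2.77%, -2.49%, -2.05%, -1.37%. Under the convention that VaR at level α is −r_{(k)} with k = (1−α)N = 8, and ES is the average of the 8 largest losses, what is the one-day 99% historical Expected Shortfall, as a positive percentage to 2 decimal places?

The 8 worst returns sum to -43.55%.
ES = −(-43.55%) / 8 = 5.44375% ≈ 5.44%.

5.44%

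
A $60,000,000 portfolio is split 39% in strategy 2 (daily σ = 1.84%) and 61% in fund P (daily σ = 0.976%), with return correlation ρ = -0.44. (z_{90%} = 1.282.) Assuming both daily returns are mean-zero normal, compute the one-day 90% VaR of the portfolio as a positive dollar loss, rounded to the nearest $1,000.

σ_p² = 0.39²·1.84² + 0.61²·0.976² + 2·-0.44·0.39·0.61·1.84·0.976 = 0.4934 (%²).
σ_p = √0.4934 = 0.702%.
VaR = 1.282 × 0.702% = 0.900%; on $60,000,000 that is $540,000.

$540,000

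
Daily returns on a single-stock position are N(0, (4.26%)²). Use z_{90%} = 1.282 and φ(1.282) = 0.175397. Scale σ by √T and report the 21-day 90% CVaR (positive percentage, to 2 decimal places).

σ_{21d} = 4.26% × √21 = 19.522%.
ES multiplier = φ(z)/(1−α) = 0.175397/0.1 = 1.754.
ES = 19.522% × 1.754 = 34.242%.

34.24%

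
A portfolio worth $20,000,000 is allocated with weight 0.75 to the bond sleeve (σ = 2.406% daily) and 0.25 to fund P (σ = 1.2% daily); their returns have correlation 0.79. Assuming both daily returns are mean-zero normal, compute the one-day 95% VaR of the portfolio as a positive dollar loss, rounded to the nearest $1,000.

σ_p² = 0.75²·2.406² + 0.25²·1.2² + 2·0.79·0.75·0.25·2.406·1.2 = 4.2016 (%²).
σ_p = √4.2016 = 2.050%.
At 95%, z = 1.645.
VaR = 1.645 × 2.050% = 3.372%; on $20,000,000 that is $674,400.

$674,000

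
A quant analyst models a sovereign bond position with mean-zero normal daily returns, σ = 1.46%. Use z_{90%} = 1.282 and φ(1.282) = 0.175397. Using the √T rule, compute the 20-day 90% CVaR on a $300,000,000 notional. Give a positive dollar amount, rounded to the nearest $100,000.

$34,400,000

σ_{20d} = 1.46% × √20 = 6.529%.
ES multiplier = φ(z)/(1−α) = 0.175397/0.1 = 1.754.
ES = 6.529% × 1.754 = 11.452%; on $300,000,000: $34,356,000.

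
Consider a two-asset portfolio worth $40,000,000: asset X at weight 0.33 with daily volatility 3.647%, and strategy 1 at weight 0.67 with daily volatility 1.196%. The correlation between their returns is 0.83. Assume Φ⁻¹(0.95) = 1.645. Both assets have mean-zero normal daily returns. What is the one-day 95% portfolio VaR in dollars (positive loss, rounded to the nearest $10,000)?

σ_p² = 0.33²·3.647² + 0.67²·1.196² + 2·0.83·0.33·0.67·3.647·1.196 = 3.6914 (%²).
σ_p = √3.6914 = 1.921%.
VaR = 1.645 × 1.921% = 3.160%; on $40,000,000 that is $1,264,000.

$1,260,000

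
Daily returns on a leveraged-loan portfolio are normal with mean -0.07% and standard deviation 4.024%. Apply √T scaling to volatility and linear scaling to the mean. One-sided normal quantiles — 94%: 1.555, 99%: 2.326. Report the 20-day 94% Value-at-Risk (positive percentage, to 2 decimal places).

σ_{20d} = 4.024% × √20 = 17.996%; μ_{20d} = 20 × -0.07% = -1.400%.
VaR = −(-1.400%) + 1.555 × 17.996% = 29.384%.

29.38%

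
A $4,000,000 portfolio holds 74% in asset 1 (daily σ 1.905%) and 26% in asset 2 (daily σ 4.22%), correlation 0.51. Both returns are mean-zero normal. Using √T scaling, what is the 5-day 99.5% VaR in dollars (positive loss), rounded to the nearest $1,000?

σ_p = √(0.74²·1.905² + 0.26²·4.22² + 2·0.51·0.74·0.26·1.905·4.22) = 2.184%.
σ_{5d} = 2.184% × √5 = 4.884%.
z(99.5%) = 2.576.
VaR = 2.576 × 4.884% = 12.581%; on $4,000,000 that is $503,240.

$503,000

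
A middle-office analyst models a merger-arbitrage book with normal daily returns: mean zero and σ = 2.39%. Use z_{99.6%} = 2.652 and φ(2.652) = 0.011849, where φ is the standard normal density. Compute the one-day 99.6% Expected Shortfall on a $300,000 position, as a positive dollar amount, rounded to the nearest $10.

Tail multiplier: φ(z)/(1−α) = 0.011849 / 0.004 = 2.962.
ES = 2.39% × 2.962 = 7.079%.
On $300,000: 0.07079 × $300,000 = $21,237.

$21,240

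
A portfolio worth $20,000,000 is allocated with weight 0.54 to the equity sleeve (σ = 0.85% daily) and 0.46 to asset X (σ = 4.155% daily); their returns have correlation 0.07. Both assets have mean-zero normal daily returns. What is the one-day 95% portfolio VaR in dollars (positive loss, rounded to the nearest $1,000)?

σ_p² = 0.54²·0.85² + 0.46²·4.155² + 2·0.07·0.54·0.46·0.85·4.155 = 3.9866 (%²).
σ_p = √3.9866 = 1.997%.
At 95%, z = 1.645.
VaR = 1.645 × 1.997% = 3.285%; on $20,000,000 that is $657,000.

$657,000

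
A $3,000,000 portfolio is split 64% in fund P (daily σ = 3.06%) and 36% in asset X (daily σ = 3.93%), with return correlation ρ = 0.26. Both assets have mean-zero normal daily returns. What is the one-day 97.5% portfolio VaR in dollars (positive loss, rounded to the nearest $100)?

σ_p² = 0.64²·3.06² + 0.36²·3.93² + 2·0.26·0.64·0.36·3.06·3.93 = 7.2778 (%²).
σ_p = √7.2778 = 2.698%.
At 97.5%, z = 1.960.
VaR = 1.960 × 2.698% = 5.288%; on $3,000,000 that is $158,640.

$158,600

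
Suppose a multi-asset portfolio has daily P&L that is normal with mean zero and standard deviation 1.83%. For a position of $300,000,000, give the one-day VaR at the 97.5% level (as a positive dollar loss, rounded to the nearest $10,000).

$10,760,000

At 97.5% one-sided, z = 1.960.
VaR = z·σ = 1.960 × 1.83% = 3.587%.
On $300,000,000: 0.03587 × $300,000,000 = $10,761,000.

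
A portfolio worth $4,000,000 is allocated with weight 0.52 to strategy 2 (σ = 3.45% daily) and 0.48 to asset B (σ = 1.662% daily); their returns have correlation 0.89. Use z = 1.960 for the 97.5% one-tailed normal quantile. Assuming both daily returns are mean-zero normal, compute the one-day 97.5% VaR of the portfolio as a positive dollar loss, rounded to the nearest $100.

σ_p² = 0.52²·3.45² + 0.48²·1.662² + 2·0.89·0.52·0.48·3.45·1.662 = 6.4024 (%²).
σ_p = √6.4024 = 2.530%.
VaR = 1.960 × 2.530% = 4.959%; on $4,000,000 that is $198,360.

$198,400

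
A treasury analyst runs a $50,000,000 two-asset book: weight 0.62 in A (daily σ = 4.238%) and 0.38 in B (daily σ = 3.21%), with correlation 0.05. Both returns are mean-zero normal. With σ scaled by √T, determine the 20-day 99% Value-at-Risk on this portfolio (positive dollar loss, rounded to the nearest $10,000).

σ_p = √(0.62²·4.238² + 0.38²·3.21² + 2·0.05·0.62·0.38·4.238·3.21) = 2.952%.
σ_{20d} = 2.952% × √20 = 13.202%.
z(99%) = 2.326.
VaR = 2.326 × 13.202% = 30.708%; on $50,000,000 that is $15,354,000.

$15,350,000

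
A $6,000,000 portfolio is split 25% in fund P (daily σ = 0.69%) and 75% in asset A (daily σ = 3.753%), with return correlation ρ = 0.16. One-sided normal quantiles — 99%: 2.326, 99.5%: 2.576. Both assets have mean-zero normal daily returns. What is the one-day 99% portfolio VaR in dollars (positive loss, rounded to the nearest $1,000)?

σ_p² = 0.25²·0.69² + 0.75²·3.753² + 2·0.16·0.25·0.75·0.69·3.753 = 8.1079 (%²).
σ_p = √8.1079 = 2.847%.
VaR = 2.326 × 2.847% = 6.622%; on $6,000,000 that is $397,320.

$397,000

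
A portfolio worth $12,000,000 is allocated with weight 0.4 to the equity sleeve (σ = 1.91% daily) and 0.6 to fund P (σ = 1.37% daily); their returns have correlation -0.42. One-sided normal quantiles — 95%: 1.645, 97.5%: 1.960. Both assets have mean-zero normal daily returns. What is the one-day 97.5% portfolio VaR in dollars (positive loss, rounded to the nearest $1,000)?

σ_p² = 0.4²·1.91² + 0.6²·1.37² + 2·-0.42·0.4·0.6·1.91·1.37 = 0.7319 (%²).
σ_p = √0.7319 = 0.855%.
VaR = 1.960 × 0.855% = 1.676%; on $12,000,000 that is $201,120.

$201,000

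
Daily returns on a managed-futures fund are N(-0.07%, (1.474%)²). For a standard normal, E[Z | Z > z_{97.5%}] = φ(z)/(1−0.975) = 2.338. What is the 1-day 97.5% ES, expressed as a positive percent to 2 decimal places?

3.52%

ES = −(-0.07%) + 1.474% × 2.338 = 3.516%.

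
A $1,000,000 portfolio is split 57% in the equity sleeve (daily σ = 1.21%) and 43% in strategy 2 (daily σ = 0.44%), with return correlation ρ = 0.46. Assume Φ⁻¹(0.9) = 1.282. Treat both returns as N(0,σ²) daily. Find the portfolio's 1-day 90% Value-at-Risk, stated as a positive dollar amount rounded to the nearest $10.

$10,190

σ_p² = 0.57²·1.21² + 0.43²·0.44² + 2·0.46·0.57·0.43·1.21·0.44 = 0.6315 (%²).
σ_p = √0.6315 = 0.795%.
VaR = 1.282 × 0.795% = 1.019%; on $1,000,000 that is $10,190.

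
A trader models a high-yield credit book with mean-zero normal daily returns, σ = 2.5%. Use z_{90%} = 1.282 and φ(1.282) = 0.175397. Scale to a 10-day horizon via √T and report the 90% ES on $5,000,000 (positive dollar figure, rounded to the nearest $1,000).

σ_{10d} = 2.5% × √10 = 7.906%.
ES multiplier = φ(z)/(1−α) = 0.175397/0.1 = 1.754.
ES = 7.906% × 1.754 = 13.867%; on $5,000,000: $693,350.

$693,000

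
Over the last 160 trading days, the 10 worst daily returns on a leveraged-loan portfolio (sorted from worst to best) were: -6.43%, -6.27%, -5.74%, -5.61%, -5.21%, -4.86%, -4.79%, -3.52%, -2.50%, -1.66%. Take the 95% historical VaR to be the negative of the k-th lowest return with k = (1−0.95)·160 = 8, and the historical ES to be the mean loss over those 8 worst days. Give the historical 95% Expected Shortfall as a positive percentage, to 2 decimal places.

5.30%

The 8 worst returns sum to -42.43%.
ES = −(-42.43%) / 8 = 5.30375% ≈ 5.30%.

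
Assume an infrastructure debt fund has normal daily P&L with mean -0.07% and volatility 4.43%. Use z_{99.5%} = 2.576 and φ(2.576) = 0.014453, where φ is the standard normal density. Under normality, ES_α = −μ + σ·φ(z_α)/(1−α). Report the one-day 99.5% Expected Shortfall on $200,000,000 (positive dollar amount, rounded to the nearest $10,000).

$25,750,000

Tail multiplier: φ(z)/(1−α) = 0.014453 / 0.005 = 2.891.
ES = −(-0.07%) + 4.43% × 2.891 = 12.877%.
On $200,000,000: 0.12877 × $200,000,000 = $25,754,000.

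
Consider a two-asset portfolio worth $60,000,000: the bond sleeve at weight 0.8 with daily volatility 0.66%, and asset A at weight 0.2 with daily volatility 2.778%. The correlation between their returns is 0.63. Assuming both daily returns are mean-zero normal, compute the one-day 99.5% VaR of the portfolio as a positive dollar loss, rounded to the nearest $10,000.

σ_p² = 0.8²·0.66² + 0.2²·2.778² + 2·0.63·0.8·0.2·0.66·2.778 = 0.9571 (%²).
σ_p = √0.9571 = 0.978%.
At 99.5%, z = 2.576.
VaR = 2.576 × 0.978% = 2.519%; on $60,000,000 that is $1,511,400.

$1,510,000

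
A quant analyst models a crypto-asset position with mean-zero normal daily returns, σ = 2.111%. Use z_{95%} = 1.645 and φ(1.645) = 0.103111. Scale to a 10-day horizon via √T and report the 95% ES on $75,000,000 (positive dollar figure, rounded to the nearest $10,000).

$10,320,000

σ_{10d} = 2.111% × √10 = 6.676%.
ES multiplier = φ(z)/(1−α) = 0.103111/0.05 = 2.062.
ES = 6.676% × 2.062 = 13.766%; on $75,000,000: $10,324,500.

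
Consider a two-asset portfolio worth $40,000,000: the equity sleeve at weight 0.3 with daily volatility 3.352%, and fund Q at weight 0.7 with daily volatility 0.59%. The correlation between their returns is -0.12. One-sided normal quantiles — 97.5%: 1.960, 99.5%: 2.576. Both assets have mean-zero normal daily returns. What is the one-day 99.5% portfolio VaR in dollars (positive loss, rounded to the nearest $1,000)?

σ_p² = 0.3²·3.352² + 0.7²·0.59² + 2·-0.12·0.3·0.7·3.352·0.59 = 1.0821 (%²).
σ_p = √1.0821 = 1.040%.
VaR = 2.576 × 1.040% = 2.679%; on $40,000,000 that is $1,071,600.

$1,072,000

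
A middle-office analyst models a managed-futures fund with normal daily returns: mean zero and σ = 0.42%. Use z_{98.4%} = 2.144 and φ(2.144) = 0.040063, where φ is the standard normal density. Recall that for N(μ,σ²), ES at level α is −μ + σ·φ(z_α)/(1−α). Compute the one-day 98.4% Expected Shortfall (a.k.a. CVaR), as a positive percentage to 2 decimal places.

Tail multiplier: φ(z)/(1−α) = 0.040063 / 0.016 = 2.504.
ES = 0.42% × 2.504 = 1.052%.

1.05%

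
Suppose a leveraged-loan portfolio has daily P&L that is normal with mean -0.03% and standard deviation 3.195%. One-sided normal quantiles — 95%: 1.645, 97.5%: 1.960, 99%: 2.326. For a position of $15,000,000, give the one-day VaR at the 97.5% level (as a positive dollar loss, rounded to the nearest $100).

VaR = −μ + z·σ = −(-0.03%) + 1.960 × 3.195% = 6.292%.
On $15,000,000: 0.06292 × $15,000,000 = $943,800.

$943,800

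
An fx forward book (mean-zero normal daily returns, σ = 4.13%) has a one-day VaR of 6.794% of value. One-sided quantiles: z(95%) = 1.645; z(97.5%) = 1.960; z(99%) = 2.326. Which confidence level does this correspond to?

Implied z = VaR/σ = 6.794 / 4.13 = 1.645.
This matches z(95%) = 1.645.

95%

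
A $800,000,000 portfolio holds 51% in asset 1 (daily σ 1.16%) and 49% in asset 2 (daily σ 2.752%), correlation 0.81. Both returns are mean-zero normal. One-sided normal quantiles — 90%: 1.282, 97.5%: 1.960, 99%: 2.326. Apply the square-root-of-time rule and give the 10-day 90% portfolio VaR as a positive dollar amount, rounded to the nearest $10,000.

σ_p = √(0.51²·1.16² + 0.49²·2.752² + 2·0.81·0.51·0.49·1.16·2.752) = 1.860%.
σ_{10d} = 1.860% × √10 = 5.882%.
VaR = 1.282 × 5.882% = 7.541%; on $800,000,000 that is $60,328,000.

$60,330,000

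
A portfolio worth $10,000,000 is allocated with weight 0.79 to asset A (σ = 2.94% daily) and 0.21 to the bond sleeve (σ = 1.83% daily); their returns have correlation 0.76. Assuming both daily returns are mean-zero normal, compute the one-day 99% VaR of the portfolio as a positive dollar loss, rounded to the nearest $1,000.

$611,000

σ_p² = 0.79²·2.94² + 0.21²·1.83² + 2·0.76·0.79·0.21·2.94·1.83 = 6.8989 (%²).
σ_p = √6.8989 = 2.627%.
At 99%, z = 2.326.
VaR = 2.326 × 2.627% = 6.110%; on $10,000,000 that is $611,000.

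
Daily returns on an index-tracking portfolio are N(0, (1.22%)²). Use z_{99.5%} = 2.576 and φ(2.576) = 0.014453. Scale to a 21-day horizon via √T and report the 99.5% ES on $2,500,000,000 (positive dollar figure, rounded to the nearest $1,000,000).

$404,000,000

σ_{21d} = 1.22% × √21 = 5.591%.
ES multiplier = φ(z)/(1−α) = 0.014453/0.005 = 2.891.
ES = 5.591% × 2.891 = 16.164%; on $2,500,000,000: $404,100,000.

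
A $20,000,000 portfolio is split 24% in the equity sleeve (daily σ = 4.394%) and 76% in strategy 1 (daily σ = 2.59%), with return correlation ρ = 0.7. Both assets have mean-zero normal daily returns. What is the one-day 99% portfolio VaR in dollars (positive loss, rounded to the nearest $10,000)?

σ_p² = 0.24²·4.394² + 0.76²·2.59² + 2·0.7·0.24·0.76·4.394·2.59 = 7.8928 (%²).
σ_p = √7.8928 = 2.809%.
At 99%, z = 2.326.
VaR = 2.326 × 2.809% = 6.534%; on $20,000,000 that is $1,306,800.

$1,310,000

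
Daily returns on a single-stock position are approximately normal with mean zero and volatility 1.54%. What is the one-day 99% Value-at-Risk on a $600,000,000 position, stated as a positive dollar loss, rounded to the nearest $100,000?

At 99% one-sided, z = 2.326.
VaR = z·σ = 2.326 × 1.54% = 3.582%.
On $600,000,000: 0.03582 × $600,000,000 = $21,492,000.

$21,500,000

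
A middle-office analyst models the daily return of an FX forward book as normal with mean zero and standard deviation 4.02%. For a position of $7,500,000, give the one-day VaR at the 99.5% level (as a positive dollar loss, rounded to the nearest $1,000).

At 99.5% one-sided, z = 2.576.
VaR = z·σ = 2.576 × 4.02% = 10.356%.
On $7,500,000: 0.10356 × $7,500,000 = $776,700.

$777,000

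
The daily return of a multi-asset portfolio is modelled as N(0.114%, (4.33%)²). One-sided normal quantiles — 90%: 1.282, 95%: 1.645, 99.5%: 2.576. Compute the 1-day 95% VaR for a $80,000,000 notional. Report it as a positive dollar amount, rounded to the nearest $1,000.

$5,607,000

VaR = −μ + z·σ = −(0.114%) + 1.645 × 4.33% = 7.009%.
On $80,000,000: 0.07009 × $80,000,000 = $5,607,200.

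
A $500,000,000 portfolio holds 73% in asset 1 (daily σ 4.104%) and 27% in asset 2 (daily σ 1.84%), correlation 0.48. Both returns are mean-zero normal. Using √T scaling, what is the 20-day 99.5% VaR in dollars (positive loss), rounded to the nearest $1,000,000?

$188,000,000

σ_p = √(0.73²·4.104² + 0.27²·1.84² + 2·0.48·0.73·0.27·4.104·1.84) = 3.264%.
σ_{20d} = 3.264% × √20 = 14.597%.
z(99.5%) = 2.576.
VaR = 2.576 × 14.597% = 37.602%; on $500,000,000 that is $188,010,000.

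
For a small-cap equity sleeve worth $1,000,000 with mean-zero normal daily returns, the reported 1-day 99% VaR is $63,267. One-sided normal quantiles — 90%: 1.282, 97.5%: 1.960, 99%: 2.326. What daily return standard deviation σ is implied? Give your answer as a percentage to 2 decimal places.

2.72%

VaR as a fraction: $63,267 / $1,000,000 = 6.327%.
σ = VaR / z = 6.327% / 2.326 = 2.720%.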